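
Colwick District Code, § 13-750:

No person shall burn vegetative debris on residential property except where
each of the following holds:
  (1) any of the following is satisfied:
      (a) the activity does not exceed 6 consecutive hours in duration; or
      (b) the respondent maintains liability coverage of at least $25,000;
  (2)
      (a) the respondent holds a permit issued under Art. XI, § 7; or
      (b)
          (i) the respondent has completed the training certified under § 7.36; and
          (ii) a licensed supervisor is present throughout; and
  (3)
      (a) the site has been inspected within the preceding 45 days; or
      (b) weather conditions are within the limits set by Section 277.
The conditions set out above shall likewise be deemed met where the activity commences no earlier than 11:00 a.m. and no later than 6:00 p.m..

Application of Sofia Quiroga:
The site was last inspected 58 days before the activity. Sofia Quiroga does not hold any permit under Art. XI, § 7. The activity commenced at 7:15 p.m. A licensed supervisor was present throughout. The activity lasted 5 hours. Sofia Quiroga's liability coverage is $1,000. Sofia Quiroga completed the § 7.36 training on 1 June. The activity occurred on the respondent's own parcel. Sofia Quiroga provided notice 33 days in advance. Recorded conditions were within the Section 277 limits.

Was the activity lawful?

Yes — lawful.

(a) ≤ 6 hrs duration — holds.
(b) coverage ≥ $25,000 — not satisfied.
(1) = T OR F = true.
(a) holds permit — not satisfied.
(i) training certified — holds.
(ii) supervisor present — met.
(b): T AND T → true.
(2) = F OR T = true.
(a) site inspected — fails.
(b) weather ok — holds.
(3): F OR T → true.
So Overall is satisfied (T AND T AND T).
Exception (start within hours) — not satisfied.
Result: main true OR exception false → true.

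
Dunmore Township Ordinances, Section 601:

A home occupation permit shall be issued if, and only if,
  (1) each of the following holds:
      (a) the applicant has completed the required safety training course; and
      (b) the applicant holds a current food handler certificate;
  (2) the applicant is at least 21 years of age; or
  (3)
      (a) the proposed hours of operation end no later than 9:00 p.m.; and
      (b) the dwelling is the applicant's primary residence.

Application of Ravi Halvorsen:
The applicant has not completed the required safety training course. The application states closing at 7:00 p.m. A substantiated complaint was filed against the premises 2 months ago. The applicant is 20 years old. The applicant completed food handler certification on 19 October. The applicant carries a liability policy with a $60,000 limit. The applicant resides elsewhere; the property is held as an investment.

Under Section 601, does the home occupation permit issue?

(a) safety training — not met.
(b) food handler cert. — met.
(1) = F AND T = false.
(2) age ≥ 21 — not satisfied.
(a) closes by 9 p.m. — holds.
(b) primary residence — not met.
(3): T AND F → false.
Overall: F OR F OR F → false.

No — denied.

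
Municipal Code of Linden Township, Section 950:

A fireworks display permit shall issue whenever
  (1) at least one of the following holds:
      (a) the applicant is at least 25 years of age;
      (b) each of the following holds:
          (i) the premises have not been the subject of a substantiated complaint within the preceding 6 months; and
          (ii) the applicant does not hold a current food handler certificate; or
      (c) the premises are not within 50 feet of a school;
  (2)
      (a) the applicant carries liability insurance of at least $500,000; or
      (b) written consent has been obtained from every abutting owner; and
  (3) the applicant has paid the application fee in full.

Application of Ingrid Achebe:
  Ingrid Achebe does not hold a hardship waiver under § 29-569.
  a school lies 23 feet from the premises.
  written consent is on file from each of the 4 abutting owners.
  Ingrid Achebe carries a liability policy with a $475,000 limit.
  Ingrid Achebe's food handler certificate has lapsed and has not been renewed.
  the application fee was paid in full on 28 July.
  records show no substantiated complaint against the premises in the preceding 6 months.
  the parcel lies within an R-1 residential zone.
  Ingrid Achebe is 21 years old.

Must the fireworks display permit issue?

Yes — granted.

(a) age ≥ 25 — fails.
(i) no complaint in 6 mo. — met.
(ii) not (food handler cert.) — met.
So (b) is satisfied (T AND T).
(c) ≥50 ft from school — fails.
So (1) is satisfied (F OR T OR F).
(a) insurance ≥ $500,000 — fails.
(b) all abutters consent — satisfied.
(2) = F OR T = true.
(3) fee paid — met.
Overall = T AND T AND T = true.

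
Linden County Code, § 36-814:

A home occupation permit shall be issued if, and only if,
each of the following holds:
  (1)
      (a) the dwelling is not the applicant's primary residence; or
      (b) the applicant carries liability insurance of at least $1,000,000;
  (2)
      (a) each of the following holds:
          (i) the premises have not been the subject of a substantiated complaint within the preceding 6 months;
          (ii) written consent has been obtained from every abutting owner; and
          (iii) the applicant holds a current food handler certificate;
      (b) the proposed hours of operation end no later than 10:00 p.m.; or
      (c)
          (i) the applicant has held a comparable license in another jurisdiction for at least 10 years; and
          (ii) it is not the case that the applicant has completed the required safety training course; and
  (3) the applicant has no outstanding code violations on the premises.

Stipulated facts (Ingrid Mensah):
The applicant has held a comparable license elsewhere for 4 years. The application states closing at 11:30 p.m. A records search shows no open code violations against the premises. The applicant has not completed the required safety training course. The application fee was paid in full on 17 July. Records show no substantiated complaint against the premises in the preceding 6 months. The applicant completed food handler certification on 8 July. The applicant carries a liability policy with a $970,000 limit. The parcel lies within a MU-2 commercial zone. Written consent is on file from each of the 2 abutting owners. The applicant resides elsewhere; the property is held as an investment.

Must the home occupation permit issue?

Yes — granted.

(a) not (primary residence) — satisfied.
(b) insurance ≥ $1,000,000 — not met.
So (1) is satisfied (T OR F).
(i) no complaint in 6 mo. — met.
(ii) all abutters consent — holds.
(iii) food handler cert. — holds.
So (a) is satisfied (T AND T AND T).
(b) closes by 10 p.m. — fails.
(i) prior license ≥ 10 yr — not met.
(ii) not (safety training) — met.
(c) = F AND T = false.
(2) = T OR F OR F = true.
(3) no code violations — satisfied.
Overall: T AND T AND T → true.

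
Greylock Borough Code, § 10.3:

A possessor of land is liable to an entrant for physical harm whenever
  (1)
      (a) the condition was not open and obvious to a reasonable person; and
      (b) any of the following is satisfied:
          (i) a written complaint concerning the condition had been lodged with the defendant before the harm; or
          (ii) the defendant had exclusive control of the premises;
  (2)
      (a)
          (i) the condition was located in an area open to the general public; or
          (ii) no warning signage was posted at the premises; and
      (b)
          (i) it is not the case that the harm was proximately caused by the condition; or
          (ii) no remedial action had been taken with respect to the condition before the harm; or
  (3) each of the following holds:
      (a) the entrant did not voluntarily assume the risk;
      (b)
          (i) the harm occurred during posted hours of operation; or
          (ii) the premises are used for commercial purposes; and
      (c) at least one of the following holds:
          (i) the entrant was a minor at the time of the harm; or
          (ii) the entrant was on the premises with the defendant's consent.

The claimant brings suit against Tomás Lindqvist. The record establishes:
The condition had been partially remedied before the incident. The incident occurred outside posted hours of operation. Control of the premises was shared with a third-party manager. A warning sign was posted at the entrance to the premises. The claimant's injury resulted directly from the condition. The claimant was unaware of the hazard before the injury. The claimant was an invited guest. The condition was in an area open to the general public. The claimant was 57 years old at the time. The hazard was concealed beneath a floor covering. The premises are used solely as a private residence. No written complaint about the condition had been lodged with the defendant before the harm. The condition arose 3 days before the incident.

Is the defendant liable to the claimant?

No — not liable.

(a) not open/obvious — holds.
(i) complaint lodged — fails.
(ii) exclusive control — not met.
(b) = F OR F = false.
(1): T AND F → false.
(i) public area — met.
(ii) no signage posted — fails.
So (a) is satisfied (T OR F).
(i) not (proximate cause) — fails.
(ii) no remedial action — not satisfied.
So (b) is not satisfied (F OR F).
(2) = T AND F = false.
(a) no assumed risk — satisfied.
(i) during posted hours — not satisfied.
(ii) commercial use — fails.
So (b) is not satisfied (F OR F).
(i) entrant a minor — not met.
(ii) consent to enter — met.
(c): F OR T → true.
So (3) is not satisfied (T AND F AND T).
So Overall is not satisfied (F OR F OR F).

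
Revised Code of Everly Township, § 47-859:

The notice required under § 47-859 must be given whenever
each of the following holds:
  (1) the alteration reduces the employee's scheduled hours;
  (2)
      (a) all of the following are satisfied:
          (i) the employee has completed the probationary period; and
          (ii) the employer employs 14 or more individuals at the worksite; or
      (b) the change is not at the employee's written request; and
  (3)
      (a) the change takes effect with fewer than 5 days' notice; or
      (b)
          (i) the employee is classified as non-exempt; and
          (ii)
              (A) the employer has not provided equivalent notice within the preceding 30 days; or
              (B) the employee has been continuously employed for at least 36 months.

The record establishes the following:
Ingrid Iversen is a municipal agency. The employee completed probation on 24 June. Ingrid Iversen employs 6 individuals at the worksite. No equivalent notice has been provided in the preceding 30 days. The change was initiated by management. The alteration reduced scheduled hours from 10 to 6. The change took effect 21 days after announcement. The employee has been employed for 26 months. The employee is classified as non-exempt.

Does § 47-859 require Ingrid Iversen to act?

(1) hours reduced — met.
(i) past probation — met.
(ii) ≥ 14 at site — fails.
(a): T AND F → false.
(b) not employee-requested — holds.
(2): F OR T → true.
(a) < 5 days' notice — not met.
(i) non-exempt — holds.
(A) no recent notice — satisfied.
(B) tenure ≥ 36 mo. — not satisfied.
(ii) = T OR F = true.
(b) = T AND T = true.
So (3) is satisfied (F OR T).
So Overall is satisfied (T AND T AND T).

Yes — required.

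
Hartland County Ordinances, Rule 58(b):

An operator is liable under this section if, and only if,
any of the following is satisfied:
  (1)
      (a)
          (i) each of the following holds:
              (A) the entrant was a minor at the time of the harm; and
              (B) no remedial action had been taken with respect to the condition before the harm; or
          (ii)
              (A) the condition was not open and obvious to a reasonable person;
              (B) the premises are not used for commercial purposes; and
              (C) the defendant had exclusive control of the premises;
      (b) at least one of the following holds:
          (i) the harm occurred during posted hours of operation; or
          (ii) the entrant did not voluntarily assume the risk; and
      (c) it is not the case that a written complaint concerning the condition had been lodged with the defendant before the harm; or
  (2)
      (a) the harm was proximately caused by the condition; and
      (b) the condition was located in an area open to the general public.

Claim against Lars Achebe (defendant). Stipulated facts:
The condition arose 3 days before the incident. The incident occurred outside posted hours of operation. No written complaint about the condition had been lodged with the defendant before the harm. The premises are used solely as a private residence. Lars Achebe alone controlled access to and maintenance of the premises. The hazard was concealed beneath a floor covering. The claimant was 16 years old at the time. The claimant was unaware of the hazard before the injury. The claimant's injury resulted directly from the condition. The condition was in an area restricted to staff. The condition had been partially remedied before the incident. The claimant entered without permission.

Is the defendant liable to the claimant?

Yes — liable.

(A) entrant a minor — holds.
(B) no remedial action — not satisfied.
(i): T AND F → false.
(A) not open/obvious — holds.
(B) not (commercial use) — holds.
(C) exclusive control — satisfied.
(ii) = T AND T AND T = true.
So (a) is satisfied (F OR T).
(i) during posted hours — not satisfied.
(ii) no assumed risk — satisfied.
(b): F OR T → true.
(c) not (complaint lodged) — holds.
(1) = T AND T AND T = true.
(a) proximate cause — met.
(b) public area — fails.
(2): T AND F → false.
Overall: T OR F → true.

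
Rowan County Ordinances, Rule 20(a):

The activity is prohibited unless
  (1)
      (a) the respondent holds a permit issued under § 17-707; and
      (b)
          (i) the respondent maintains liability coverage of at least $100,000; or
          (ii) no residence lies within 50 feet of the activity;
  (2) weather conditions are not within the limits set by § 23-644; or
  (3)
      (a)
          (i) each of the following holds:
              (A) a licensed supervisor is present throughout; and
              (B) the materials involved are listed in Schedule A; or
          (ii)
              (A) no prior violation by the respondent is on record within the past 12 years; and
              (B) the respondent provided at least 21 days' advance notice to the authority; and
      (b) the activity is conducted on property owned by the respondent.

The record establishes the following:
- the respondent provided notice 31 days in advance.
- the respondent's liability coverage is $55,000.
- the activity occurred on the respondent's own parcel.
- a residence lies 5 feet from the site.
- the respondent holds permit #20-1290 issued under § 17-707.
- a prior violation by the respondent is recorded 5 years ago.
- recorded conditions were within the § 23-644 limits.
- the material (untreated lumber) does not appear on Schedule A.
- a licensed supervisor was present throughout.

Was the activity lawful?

No — unlawful.

(a) holds permit — holds.
(i) coverage ≥ $100,000 — fails.
(ii) no residence in 50 ft — not met.
So (b) is not satisfied (F OR F).
(1) = T AND F = false.
(2) not (weather ok) — not met.
(A) supervisor present — holds.
(B) Schedule A material — not satisfied.
So (i) is not satisfied (T AND F).
(A) no prior violation — fails.
(B) ≥21 days' notice — holds.
So (ii) is not satisfied (F AND T).
(a): F OR F → false.
(b) own property — holds.
(3): F AND T → false.
So Overall is not satisfied (F OR F OR F).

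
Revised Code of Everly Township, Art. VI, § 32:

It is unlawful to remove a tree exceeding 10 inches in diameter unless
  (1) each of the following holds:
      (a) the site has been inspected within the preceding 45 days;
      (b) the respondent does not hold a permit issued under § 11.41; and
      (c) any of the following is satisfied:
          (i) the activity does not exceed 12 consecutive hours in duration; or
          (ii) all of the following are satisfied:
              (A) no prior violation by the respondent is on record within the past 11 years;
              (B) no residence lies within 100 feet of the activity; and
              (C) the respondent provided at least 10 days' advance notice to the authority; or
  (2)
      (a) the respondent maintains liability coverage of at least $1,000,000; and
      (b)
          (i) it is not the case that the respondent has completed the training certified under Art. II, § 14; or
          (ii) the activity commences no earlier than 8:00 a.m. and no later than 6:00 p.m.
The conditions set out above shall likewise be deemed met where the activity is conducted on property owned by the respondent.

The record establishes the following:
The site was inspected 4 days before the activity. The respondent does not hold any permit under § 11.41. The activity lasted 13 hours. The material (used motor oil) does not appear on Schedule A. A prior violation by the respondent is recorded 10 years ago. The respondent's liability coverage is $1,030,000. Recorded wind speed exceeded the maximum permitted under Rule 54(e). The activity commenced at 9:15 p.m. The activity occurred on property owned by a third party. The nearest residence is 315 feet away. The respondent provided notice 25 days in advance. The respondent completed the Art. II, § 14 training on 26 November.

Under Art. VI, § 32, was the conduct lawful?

No — unlawful.

(a) site inspected — holds.
(b) not (holds permit) — satisfied.
(i) ≤ 12 hrs duration — fails.
(A) no prior violation — not met.
(B) no residence in 100 ft — holds.
(C) ≥10 days' notice — met.
So (ii) is not satisfied (F AND T AND T).
(c) = F OR F = false.
So (1) is not satisfied (T AND T AND F).
(a) coverage ≥ $1,000,000 — satisfied.
(i) not (training certified) — fails.
(ii) start within hours — not met.
(b) = F OR F = false.
(2): T AND F → false.
Overall: F OR F → false.
Exception (own property) — not satisfied.
Result: main false OR exception false → false.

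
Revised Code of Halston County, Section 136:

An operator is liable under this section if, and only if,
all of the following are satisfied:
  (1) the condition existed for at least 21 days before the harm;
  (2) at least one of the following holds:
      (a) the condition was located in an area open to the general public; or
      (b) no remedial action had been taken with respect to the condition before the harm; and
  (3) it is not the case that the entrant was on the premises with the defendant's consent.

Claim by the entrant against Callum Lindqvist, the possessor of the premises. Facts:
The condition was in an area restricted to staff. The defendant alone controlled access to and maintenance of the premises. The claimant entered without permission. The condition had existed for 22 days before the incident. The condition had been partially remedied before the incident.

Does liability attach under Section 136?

(1) condition ≥21 days old — holds.
(a) public area — not satisfied.
(b) no remedial action — not satisfied.
(2): F OR F → false.
(3) not (consent to enter) — holds.
So Overall is not satisfied (T AND F AND T).

No — not liable.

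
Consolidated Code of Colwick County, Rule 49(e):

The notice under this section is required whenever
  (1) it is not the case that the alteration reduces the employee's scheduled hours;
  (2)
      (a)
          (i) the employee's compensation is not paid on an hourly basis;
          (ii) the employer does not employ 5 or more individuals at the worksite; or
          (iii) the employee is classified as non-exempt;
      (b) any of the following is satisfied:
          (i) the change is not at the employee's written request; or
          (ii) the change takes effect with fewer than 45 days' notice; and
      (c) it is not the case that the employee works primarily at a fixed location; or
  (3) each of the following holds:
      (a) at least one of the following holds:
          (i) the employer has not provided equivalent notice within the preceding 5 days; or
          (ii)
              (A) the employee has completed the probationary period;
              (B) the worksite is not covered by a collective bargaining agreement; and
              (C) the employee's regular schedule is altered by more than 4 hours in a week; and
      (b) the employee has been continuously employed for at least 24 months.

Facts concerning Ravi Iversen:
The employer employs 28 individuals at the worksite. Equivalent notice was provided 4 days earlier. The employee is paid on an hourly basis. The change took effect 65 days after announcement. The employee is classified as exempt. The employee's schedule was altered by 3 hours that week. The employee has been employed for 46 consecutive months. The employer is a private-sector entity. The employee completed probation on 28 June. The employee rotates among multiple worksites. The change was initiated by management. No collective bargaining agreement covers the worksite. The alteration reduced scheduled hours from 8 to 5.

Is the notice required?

(1) not (hours reduced) — not met.
(i) not (hourly-paid) — fails.
(ii) not (≥ 5 at site) — not met.
(iii) non-exempt — fails.
(a): F OR F OR F → false.
(i) not employee-requested — satisfied.
(ii) < 45 days' notice — not satisfied.
So (b) is satisfied (T OR F).
(c) not (fixed location) — satisfied.
(2) = F AND T AND T = false.
(i) no recent notice — not satisfied.
(A) past probation — met.
(B) no CBA — holds.
(C) schedule shift > 4h — not satisfied.
(ii): T AND T AND F → false.
So (a) is not satisfied (F OR F).
(b) tenure ≥ 24 mo. — satisfied.
So (3) is not satisfied (F AND T).
Overall: F OR F OR F → false.

No — not required.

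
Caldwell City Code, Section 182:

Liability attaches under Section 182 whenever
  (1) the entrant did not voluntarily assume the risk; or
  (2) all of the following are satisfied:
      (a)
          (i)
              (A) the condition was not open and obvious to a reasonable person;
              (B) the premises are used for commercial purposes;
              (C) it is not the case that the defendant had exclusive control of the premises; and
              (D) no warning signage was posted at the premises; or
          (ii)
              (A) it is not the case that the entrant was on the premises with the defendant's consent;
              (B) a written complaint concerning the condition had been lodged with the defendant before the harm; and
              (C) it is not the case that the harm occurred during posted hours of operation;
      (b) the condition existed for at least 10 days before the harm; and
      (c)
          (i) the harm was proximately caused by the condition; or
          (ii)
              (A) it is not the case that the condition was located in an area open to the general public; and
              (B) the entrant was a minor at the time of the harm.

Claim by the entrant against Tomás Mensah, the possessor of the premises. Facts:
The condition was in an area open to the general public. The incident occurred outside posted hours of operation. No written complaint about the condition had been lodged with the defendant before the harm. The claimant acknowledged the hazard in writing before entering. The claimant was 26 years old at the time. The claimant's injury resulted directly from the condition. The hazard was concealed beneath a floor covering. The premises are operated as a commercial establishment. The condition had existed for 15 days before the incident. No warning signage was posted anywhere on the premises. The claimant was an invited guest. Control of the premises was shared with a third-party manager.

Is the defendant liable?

(1) no assumed risk — fails.
(A) not open/obvious — met.
(B) commercial use — met.
(C) not (exclusive control) — met.
(D) no signage posted — holds.
(i): T AND T AND T AND T → true.
(A) not (consent to enter) — not met.
(B) complaint lodged — not satisfied.
(C) not (during posted hours) — holds.
(ii) = F AND F AND T = false.
(a) = T OR F = true.
(b) condition ≥10 days old — holds.
(i) proximate cause — met.
(A) not (public area) — not met.
(B) entrant a minor — not satisfied.
So (ii) is not satisfied (F AND F).
(c) = T OR F = true.
(2): T AND T AND T → true.
Overall: F OR T → true.

Yes — liable.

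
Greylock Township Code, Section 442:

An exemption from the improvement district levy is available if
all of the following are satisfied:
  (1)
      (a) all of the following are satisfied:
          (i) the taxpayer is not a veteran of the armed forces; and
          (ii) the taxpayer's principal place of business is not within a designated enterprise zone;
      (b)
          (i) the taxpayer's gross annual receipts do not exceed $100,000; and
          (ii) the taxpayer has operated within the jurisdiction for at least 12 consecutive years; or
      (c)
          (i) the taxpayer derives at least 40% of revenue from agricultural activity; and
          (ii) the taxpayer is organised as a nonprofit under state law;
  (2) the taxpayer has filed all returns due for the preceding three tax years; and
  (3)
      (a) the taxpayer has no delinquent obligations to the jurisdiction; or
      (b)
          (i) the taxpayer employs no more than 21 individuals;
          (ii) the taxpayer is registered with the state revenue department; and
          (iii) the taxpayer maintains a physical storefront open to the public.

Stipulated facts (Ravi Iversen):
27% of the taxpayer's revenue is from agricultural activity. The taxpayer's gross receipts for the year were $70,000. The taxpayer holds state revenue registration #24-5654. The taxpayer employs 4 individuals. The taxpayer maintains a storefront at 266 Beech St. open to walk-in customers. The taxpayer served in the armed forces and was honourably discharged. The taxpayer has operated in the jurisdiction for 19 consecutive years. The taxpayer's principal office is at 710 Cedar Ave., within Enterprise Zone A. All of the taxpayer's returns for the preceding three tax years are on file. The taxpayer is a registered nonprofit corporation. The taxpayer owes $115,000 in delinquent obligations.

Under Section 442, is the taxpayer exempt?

Yes — exempt.

(i) not (veteran) — fails.
(ii) not (in enterprise zone) — fails.
(a): F AND F → false.
(i) receipts ≤ $100,000 — met.
(ii) ≥ 12 yrs in jurisdiction — met.
(b) = T AND T = true.
(i) ≥40% agricultural — not satisfied.
(ii) nonprofit — satisfied.
(c) = F AND T = false.
So (1) is satisfied (F OR T OR F).
(2) returns current — met.
(a) no delinquency — not met.
(i) ≤ 21 employees — holds.
(ii) state-registered — holds.
(iii) has storefront — satisfied.
(b): T AND T AND T → true.
(3) = F OR T = true.
Overall: T AND T AND T → true.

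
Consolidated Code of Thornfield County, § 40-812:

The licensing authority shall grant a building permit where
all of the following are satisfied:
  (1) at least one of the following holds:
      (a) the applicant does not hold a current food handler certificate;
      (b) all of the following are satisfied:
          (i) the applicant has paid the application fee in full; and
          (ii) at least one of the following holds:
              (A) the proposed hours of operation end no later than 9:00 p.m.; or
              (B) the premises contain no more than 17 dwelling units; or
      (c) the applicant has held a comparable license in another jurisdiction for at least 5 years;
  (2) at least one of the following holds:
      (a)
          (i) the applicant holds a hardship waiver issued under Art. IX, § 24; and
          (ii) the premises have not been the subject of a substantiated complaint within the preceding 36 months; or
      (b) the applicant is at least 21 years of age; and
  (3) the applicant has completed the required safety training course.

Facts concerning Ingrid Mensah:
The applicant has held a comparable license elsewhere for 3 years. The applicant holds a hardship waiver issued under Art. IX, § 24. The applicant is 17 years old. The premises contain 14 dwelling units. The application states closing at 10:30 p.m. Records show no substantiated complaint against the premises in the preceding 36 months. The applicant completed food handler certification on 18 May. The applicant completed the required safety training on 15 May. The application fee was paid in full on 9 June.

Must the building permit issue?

(a) not (food handler cert.) — not satisfied.
(i) fee paid — satisfied.
(A) closes by 9 p.m. — fails.
(B) ≤ 17 units — satisfied.
(ii) = F OR T = true.
(b): T AND T → true.
(c) prior license ≥ 5 yr — fails.
(1) = F OR T OR F = true.
(i) hardship waiver — met.
(ii) no complaint in 36 mo. — met.
(a) = T AND T = true.
(b) age ≥ 21 — not met.
(2) = T OR F = true.
(3) safety training — satisfied.
So Overall is satisfied (T AND T AND T).

Yes — granted.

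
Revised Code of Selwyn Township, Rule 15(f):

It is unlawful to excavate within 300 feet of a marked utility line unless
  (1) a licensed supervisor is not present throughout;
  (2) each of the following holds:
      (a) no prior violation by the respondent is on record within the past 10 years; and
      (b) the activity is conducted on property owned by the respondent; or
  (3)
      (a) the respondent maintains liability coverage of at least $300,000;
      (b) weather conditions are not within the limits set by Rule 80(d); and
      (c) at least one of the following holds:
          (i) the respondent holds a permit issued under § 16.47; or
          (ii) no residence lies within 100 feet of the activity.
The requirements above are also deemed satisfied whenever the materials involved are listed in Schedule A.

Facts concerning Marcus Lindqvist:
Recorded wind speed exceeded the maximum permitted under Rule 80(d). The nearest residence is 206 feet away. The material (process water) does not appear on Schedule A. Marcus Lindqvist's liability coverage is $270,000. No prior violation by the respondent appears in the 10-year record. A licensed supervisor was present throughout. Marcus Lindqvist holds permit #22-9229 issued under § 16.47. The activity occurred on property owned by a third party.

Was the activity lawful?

No — unlawful.

(1) not (supervisor present) — fails.
(a) no prior violation — holds.
(b) own property — fails.
So (2) is not satisfied (T AND F).
(a) coverage ≥ $300,000 — not met.
(b) not (weather ok) — satisfied.
(i) holds permit — satisfied.
(ii) no residence in 100 ft — met.
(c): T OR T → true.
(3) = F AND T AND T = false.
Overall = F OR F OR F = false.
Exception (Schedule A material) — not satisfied.
Result: main false OR exception false → false.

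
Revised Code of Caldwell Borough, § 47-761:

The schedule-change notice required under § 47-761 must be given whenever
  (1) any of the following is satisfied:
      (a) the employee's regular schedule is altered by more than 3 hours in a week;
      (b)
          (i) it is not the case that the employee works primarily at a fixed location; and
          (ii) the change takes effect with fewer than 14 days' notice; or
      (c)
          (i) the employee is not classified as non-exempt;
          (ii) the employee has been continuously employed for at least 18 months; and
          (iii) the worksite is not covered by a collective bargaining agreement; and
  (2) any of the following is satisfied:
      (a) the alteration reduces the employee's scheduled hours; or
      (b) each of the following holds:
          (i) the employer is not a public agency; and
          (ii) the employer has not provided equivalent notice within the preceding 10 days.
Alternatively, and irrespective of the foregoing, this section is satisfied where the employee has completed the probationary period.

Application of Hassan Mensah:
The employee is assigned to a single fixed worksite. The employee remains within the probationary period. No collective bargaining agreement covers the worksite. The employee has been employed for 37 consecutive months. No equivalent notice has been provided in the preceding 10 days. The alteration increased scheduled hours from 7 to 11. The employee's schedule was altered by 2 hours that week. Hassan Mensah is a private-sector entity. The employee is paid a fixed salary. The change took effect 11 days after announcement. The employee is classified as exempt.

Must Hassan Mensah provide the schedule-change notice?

(a) schedule shift > 3h — not satisfied.
(i) not (fixed location) — not met.
(ii) < 14 days' notice — met.
(b) = F AND T = false.
(i) not (non-exempt) — holds.
(ii) tenure ≥ 18 mo. — holds.
(iii) no CBA — met.
So (c) is satisfied (T AND T AND T).
(1): F OR F OR T → true.
(a) hours reduced — not satisfied.
(i) not (public agency) — holds.
(ii) no recent notice — satisfied.
(b) = T AND T = true.
(2): F OR T → true.
So Overall is satisfied (T AND T).
Exception (past probation) — not satisfied.
Result: main true OR exception false → true.

Yes — required.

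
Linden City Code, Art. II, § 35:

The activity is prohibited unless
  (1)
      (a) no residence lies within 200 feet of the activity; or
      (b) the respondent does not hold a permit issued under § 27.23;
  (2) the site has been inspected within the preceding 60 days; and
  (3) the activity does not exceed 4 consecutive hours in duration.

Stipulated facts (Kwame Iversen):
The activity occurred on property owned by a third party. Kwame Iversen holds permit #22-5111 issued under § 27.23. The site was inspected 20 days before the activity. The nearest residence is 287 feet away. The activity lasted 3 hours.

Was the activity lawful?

(a) no residence in 200 ft — satisfied.
(b) not (holds permit) — not satisfied.
(1) = T OR F = true.
(2) site inspected — met.
(3) ≤ 4 hrs duration — holds.
So Overall is satisfied (T AND T AND T).

Yes — lawful.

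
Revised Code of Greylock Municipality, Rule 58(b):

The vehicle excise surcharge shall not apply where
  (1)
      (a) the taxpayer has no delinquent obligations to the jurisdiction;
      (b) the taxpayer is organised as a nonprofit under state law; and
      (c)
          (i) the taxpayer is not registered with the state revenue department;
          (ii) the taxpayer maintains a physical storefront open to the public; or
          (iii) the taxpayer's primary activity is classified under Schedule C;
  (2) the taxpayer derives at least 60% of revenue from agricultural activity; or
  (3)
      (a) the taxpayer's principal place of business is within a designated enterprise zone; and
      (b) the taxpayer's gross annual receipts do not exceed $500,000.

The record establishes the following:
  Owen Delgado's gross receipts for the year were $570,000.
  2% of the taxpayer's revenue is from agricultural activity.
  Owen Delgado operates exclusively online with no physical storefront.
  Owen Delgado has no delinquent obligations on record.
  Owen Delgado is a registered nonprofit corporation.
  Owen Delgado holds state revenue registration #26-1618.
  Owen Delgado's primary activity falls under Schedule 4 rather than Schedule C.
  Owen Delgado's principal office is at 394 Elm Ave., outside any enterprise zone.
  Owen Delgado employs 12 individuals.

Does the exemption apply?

No — not exempt.

(a) no delinquency — holds.
(b) nonprofit — holds.
(i) not (state-registered) — not met.
(ii) has storefront — not satisfied.
(iii) Schedule C activity — not met.
(c): F OR F OR F → false.
(1) = T AND T AND F = false.
(2) ≥60% agricultural — not met.
(a) in enterprise zone — not met.
(b) receipts ≤ $500,000 — fails.
(3) = F AND F = false.
So Overall is not satisfied (F OR F OR F).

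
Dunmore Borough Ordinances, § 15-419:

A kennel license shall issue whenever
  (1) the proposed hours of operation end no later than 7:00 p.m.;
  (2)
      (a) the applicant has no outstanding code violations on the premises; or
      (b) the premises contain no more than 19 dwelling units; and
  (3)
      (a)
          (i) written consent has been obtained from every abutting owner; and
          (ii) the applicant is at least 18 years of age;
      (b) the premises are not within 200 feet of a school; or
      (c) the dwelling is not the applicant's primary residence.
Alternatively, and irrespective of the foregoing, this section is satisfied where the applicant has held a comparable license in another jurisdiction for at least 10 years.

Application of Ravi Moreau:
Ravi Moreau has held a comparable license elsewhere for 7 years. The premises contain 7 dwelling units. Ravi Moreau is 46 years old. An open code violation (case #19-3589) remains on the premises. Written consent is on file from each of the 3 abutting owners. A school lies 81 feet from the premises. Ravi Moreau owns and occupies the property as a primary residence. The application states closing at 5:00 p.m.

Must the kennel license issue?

(1) closes by 7 p.m. — met.
(a) no code violations — fails.
(b) ≤ 19 units — met.
(2) = F OR T = true.
(i) all abutters consent — met.
(ii) age ≥ 18 — met.
So (a) is satisfied (T AND T).
(b) ≥200 ft from school — not satisfied.
(c) not (primary residence) — not met.
(3) = T OR F OR F = true.
Overall = T AND T AND T = true.
Exception (prior license ≥ 10 yr) — not satisfied.
Result: main true OR exception false → true.

Yes — granted.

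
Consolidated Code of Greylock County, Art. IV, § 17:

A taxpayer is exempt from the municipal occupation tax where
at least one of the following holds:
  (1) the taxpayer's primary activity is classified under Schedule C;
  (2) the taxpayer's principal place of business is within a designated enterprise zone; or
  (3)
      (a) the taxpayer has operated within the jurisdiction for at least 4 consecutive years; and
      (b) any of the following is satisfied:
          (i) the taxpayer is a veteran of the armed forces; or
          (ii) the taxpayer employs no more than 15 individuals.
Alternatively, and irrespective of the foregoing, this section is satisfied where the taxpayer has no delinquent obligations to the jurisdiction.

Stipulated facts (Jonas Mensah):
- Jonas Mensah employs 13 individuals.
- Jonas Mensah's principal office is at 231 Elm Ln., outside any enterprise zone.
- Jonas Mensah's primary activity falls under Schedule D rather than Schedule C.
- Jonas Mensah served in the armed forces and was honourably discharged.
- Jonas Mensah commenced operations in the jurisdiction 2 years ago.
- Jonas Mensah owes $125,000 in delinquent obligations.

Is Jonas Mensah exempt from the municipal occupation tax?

No — not exempt.

(1) Schedule C activity — not satisfied.
(2) in enterprise zone — fails.
(a) ≥ 4 yrs in jurisdiction — not met.
(i) veteran — holds.
(ii) ≤ 15 employees — satisfied.
So (b) is satisfied (T OR T).
(3): F AND T → false.
So Overall is not satisfied (F OR F OR F).
Exception (no delinquency) — not satisfied.
Result: main false OR exception false → false.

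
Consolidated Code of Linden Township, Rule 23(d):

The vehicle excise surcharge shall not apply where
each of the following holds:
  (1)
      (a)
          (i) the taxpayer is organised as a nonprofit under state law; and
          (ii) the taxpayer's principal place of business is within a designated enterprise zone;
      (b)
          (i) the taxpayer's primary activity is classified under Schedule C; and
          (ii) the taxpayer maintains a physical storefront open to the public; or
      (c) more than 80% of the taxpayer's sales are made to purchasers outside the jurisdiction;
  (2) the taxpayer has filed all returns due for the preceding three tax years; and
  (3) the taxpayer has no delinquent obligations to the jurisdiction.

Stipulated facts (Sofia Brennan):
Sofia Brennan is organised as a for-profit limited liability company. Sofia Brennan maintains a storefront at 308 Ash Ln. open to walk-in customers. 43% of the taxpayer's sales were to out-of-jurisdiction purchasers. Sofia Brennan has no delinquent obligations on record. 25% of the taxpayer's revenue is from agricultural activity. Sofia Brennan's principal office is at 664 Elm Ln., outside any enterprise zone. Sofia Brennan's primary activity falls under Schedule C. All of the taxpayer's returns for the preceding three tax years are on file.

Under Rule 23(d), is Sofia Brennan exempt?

Yes — exempt.

(i) nonprofit — not met.
(ii) in enterprise zone — not met.
(a): F AND F → false.
(i) Schedule C activity — holds.
(ii) has storefront — satisfied.
(b) = T AND T = true.
(c) >80% out-of-jur. sales — not satisfied.
(1): F OR T OR F → true.
(2) returns current — holds.
(3) no delinquency — satisfied.
So Overall is satisfied (T AND T AND T).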